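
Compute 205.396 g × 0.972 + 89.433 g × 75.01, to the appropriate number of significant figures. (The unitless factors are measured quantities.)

205.396 × 0.972 = 199.644912 → 200. g (3 s.f., last digit at the 10^0 place).
89.433 × 75.01 = 6708.36933 → 6708 g (4 s.f., last digit at the 10^0 place).
Sum: 6908.014242 g; keep the coarser place, 10^0.
Result: 6908 g.

6908 g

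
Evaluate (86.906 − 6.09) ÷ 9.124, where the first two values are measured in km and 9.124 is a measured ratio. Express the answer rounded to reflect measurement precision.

8.858 km

86.906 km − 6.09 km = 80.816 km; the difference is limited to 2 decimal places (4 s.f.).
Carrying full precision, 80.816 ÷ 9.124 = 8.85751863218… km; 9.124 has 4 s.f., so the result keeps min(4, 4) = 4 s.f.
Rounded to 4 significant figures: 8.858 km.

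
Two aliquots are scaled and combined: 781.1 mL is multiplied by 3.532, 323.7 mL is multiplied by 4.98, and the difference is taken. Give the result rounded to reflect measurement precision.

1.15 × 10^3 mL

781.1 × 3.532 = 2758.8452 → 2759 mL (4 s.f., last digit at the 10^0 place).
323.7 × 4.98 = 1612.026 → 1.61 × 10^3 mL (3 s.f., last digit at the 10^1 place).
Difference: 1146.8192 mL; keep the coarser place, 10^1.
Result: 1.15 × 10^3 mL.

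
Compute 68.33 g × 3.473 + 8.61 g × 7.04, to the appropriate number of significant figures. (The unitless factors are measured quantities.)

297.9 g

68.33 × 3.473 = 237.31009 → 237.3 g (4 s.f., last digit at the 10^-1 place).
8.61 × 7.04 = 60.6144 → 60.6 g (3 s.f., last digit at the 10^-1 place).
Sum: 297.92449 g; keep the coarser place, 10^-1.
Result: 297.9 g.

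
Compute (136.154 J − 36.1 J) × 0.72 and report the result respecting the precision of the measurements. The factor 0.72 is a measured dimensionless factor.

72 J

136.154 J − 36.1 J = 100.054 J; the difference is limited to 1 decimal place (4 s.f.).
Carrying full precision, 100.054 × 0.72 = 72.03888 J; 0.72 has 2 s.f., so the result keeps min(4, 2) = 2 s.f.
Rounded to 2 significant figures: 72 J.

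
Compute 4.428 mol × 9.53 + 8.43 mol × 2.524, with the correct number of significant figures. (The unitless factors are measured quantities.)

63.5 mol

4.428 × 9.53 = 42.19884 → 42.2 mol (3 s.f., last digit at the 10^-1 place).
8.43 × 2.524 = 21.27732 → 21.3 mol (3 s.f., last digit at the 10^-1 place).
Sum: 63.47616 mol; keep the coarser place, 10^-1.
Result: 63.5 mol.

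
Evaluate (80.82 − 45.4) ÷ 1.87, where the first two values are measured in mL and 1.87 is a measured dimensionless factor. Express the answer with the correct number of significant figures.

80.82 mL − 45.4 mL = 35.42 mL; the difference is limited to 1 decimal place (3 s.f.).
Carrying full precision, 35.42 ÷ 1.87 = 18.9411764706… mL; 1.87 has 3 s.f., so the result keeps min(3, 3) = 3 s.f.
Rounded to 3 significant figures: 18.9 mL.

18.9 mL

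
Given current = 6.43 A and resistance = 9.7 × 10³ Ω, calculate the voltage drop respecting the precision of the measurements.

voltage drop = 6.43 A × 9.7 × 10³ Ω = 62371 V.
6.43 has 3 significant figures; 9.7 × 10³ has 2.
Division/multiplication keeps the fewest: 2 significant figures.
Rounded: 6.2 × 10⁴ V.

6.2 × 10⁴ V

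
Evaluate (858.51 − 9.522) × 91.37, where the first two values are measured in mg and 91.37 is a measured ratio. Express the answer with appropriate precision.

7.757 × 10^4 mg

858.51 mg − 9.522 mg = 848.988 mg; the difference is limited to 2 decimal places (5 s.f.).
Carrying full precision, 848.988 × 91.37 = 77572.03356 mg; 91.37 has 4 s.f., so the result keeps min(5, 4) = 4 s.f.
Rounded to 4 significant figures: 7.757 × 10^4 mg.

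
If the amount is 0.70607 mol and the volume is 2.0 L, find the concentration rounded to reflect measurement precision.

concentration = 0.70607 mol ÷ 2.0 L = 0.353035 mol/L.
0.70607 has 5 significant figures; 2.0 has 2.
Division/multiplication keeps the fewest: 2 significant figures.
Rounded: 0.35 mol/L.

0.35 mol/L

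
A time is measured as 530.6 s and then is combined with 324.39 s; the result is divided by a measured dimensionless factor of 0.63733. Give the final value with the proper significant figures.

1342 s

530.6 s + 324.39 s = 854.99 s; the sum is limited to 1 decimal place (4 s.f.).
Carrying full precision, 854.99 ÷ 0.63733 = 1341.51852259… s; 0.63733 has 5 s.f., so the result keeps min(4, 5) = 4 s.f.
Rounded to 4 significant figures: 1342 s.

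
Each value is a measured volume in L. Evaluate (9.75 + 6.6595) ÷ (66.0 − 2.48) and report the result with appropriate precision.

0.258

9.75 + 6.6595 = 16.4095, limited to 2 d.p. → 4 s.f.; 66.0 − 2.48 = 63.52, limited to 1 d.p. → 3 s.f.
Carrying full precision, 16.4095 ÷ 63.52 = 0.258335957179…; keep min(4, 3) = 3 s.f.
Rounded to 3 significant figures: 0.258.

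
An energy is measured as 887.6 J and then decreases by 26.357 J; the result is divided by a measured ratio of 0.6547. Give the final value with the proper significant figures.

1315 J

887.6 J − 26.357 J = 861.243 J; the difference is limited to 1 decimal place (4 s.f.).
Carrying full precision, 861.243 ÷ 0.6547 = 1315.47731786… J; 0.6547 has 4 s.f., so the result keeps min(4, 4) = 4 s.f.
Rounded to 4 significant figures: 1315 J.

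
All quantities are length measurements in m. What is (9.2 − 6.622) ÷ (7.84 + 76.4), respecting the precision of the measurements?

0.031

9.2 − 6.622 = 2.578, limited to 1 d.p. → 2 s.f.; 7.84 + 76.4 = 84.24, limited to 1 d.p. → 3 s.f.
Carrying full precision, 2.578 ÷ 84.24 = 0.0306030389364…; keep min(2, 3) = 2 s.f.
Rounded to 2 significant figures: 0.031.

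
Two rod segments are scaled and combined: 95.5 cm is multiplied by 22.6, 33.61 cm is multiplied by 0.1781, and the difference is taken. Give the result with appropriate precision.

95.5 × 22.6 = 2158.3 → 2.16 × 10^3 cm (3 s.f., last digit at the 10^1 place).
33.61 × 0.1781 = 5.985941 → 5.986 cm (4 s.f., last digit at the 10^-3 place).
Difference: 2152.314059 cm; keep the coarser place, 10^1.
Result: 2.15 × 10^3 cm.

2.15 × 10^3 cm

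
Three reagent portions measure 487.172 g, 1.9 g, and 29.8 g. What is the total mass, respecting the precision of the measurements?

487.172 g + 1.9 g + 29.8 g = 518.872 g.
Addition/subtraction keeps the fewest decimal places: 487.172 → 3 decimal places, 1.9 → 1 decimal place, 29.8 → 1 decimal place; limit is 1.
Rounded to 1 decimal place: 518.9 g.

518.9 g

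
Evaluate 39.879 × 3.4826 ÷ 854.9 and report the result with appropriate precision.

39.879 × 3.4826 ÷ 854.9 = 0.16245479635…
Multiplication/division keeps the fewest significant figures: 39.879 → 5 s.f., 3.4826 → 5 s.f., 854.9 → 4 s.f.; limit is 4.
Rounded to 4 significant figures: 0.1625.

0.1625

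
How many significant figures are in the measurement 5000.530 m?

5000.530: trailing zeros after a decimal point are significant; zeros between nonzero digits are significant.

7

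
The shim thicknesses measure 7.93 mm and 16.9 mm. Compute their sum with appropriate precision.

7.93 mm + 16.9 mm = 24.83 mm.
Addition/subtraction keeps the fewest decimal places: 7.93 → 2 decimal places, 16.9 → 1 decimal place; limit is 1.
Rounded to 1 decimal place: 24.8 mm.

24.8 mm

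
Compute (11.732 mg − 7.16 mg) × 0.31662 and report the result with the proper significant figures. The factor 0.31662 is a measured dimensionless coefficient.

1.45 mg

11.732 mg − 7.16 mg = 4.572 mg; the difference is limited to 2 decimal places (3 s.f.).
Carrying full precision, 4.572 × 0.31662 = 1.44758664 mg; 0.31662 has 5 s.f., so the result keeps min(3, 5) = 3 s.f.
Rounded to 3 significant figures: 1.45 mg.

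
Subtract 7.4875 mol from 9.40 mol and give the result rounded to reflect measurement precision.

9.40 mol − 7.4875 mol = 1.9125 mol.
Addition/subtraction keeps the fewest decimal places: 9.40 → 2 decimal places, 7.4875 → 4 decimal places; limit is 2.
Rounded to 2 decimal places: 1.91 mol.

1.91 mol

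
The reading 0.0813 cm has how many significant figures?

3

0.0813: leading zeros are not significant.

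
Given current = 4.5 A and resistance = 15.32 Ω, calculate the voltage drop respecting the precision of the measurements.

69 V

voltage drop = 4.5 A × 15.32 Ω = 68.94 V.
4.5 has 2 significant figures; 15.32 has 4.
Division/multiplication keeps the fewest: 2 significant figures.
Rounded: 69 V.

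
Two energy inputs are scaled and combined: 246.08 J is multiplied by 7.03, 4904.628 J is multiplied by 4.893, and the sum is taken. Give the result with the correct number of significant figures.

246.08 × 7.03 = 1729.9424 → 1.73 × 10^3 J (3 s.f., last digit at the 10^1 place).
4904.628 × 4.893 = 23998.344804 → 2.400 × 10^4 J (4 s.f., last digit at the 10^1 place).
Sum: 25728.287204 J; keep the coarser place, 10^1.
Result: 2.573 × 10^4 J.

2.573 × 10^4 J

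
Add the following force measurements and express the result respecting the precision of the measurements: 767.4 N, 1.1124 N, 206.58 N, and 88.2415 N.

767.4 N + 1.1124 N + 206.58 N + 88.2415 N = 1063.3339 N.
Addition/subtraction keeps the fewest decimal places: 767.4 → 1 decimal place, 1.1124 → 4 decimal places, 206.58 → 2 decimal places, 88.2415 → 4 decimal places; limit is 1.
Rounded to 1 decimal place: 1063.3 N.

1063.3 N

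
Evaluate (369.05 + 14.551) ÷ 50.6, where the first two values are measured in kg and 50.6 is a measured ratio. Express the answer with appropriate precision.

369.05 kg + 14.551 kg = 383.601 kg; the sum is limited to 2 decimal places (5 s.f.).
Carrying full precision, 383.601 ÷ 50.6 = 7.58104743083… kg; 50.6 has 3 s.f., so the result keeps min(5, 3) = 3 s.f.
Rounded to 3 significant figures: 7.58 kg.

7.58 kg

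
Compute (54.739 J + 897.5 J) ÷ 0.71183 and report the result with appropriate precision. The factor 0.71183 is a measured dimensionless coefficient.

54.739 J + 897.5 J = 952.239 J; the sum is limited to 1 decimal place (4 s.f.).
Carrying full precision, 952.239 ÷ 0.71183 = 1337.73372856… J; 0.71183 has 5 s.f., so the result keeps min(4, 5) = 4 s.f.
Rounded to 4 significant figures: 1338 J.

1338 J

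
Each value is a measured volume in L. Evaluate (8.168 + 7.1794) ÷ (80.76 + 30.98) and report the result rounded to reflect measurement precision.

8.168 + 7.1794 = 15.3474, limited to 3 d.p. → 5 s.f.; 80.76 + 30.98 = 111.74, limited to 2 d.p. → 5 s.f.
Carrying full precision, 15.3474 ÷ 111.74 = 0.137349203508…; keep min(5, 5) = 5 s.f.
Rounded to 5 significant figures: 0.13735.

0.13735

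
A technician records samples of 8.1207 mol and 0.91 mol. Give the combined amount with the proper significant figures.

9.03 mol

8.1207 mol + 0.91 mol = 9.0307 mol.
Addition/subtraction keeps the fewest decimal places: 8.1207 → 4 decimal places, 0.91 → 2 decimal places; limit is 2.
Rounded to 2 decimal places: 9.03 mol.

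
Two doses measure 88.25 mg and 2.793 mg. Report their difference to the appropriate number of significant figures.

85.46 mg

88.25 mg − 2.793 mg = 85.457 mg.
Addition/subtraction keeps the fewest decimal places: 88.25 → 2 decimal places, 2.793 → 3 decimal places; limit is 2.
Rounded to 2 decimal places: 85.46 mg.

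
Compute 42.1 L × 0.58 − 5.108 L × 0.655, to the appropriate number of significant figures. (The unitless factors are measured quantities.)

42.1 × 0.58 = 24.418 → 24 L (2 s.f., last digit at the 10^0 place).
5.108 × 0.655 = 3.34574 → 3.35 L (3 s.f., last digit at the 10^-2 place).
Difference: 21.07226 L; keep the coarser place, 10^0.
Result: 21 L.

21 L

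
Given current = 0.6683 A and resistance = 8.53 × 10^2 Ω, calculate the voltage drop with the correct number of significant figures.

voltage drop = 0.6683 A × 8.53 × 10^2 Ω = 570.0599 V.
0.6683 has 4 significant figures; 8.53 × 10^2 has 3.
Division/multiplication keeps the fewest: 3 significant figures.
Rounded: 570. V.

570. V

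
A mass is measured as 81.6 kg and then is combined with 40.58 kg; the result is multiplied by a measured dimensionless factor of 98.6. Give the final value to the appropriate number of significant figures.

1.20 × 10^4 kg

81.6 kg + 40.58 kg = 122.18 kg; the sum is limited to 1 decimal place (4 s.f.).
Carrying full precision, 122.18 × 98.6 = 12046.948 kg; 98.6 has 3 s.f., so the result keeps min(4, 3) = 3 s.f.
Rounded to 3 significant figures: 1.20 × 10^4 kg.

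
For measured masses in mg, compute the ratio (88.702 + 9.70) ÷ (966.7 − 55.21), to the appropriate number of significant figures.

0.1080

88.702 + 9.70 = 98.402, limited to 2 d.p. → 4 s.f.; 966.7 − 55.21 = 911.49, limited to 1 d.p. → 4 s.f.
Carrying full precision, 98.402 ÷ 911.49 = 0.107957300683…; keep min(4, 4) = 4 s.f.
Rounded to 4 significant figures: 0.1080.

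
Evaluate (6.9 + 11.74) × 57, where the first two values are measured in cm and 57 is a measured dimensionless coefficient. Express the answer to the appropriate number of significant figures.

1.1 × 10^3 cm

6.9 cm + 11.74 cm = 18.64 cm; the sum is limited to 1 decimal place (3 s.f.).
Carrying full precision, 18.64 × 57 = 1062.48 cm; 57 has 2 s.f., so the result keeps min(3, 2) = 2 s.f.
Rounded to 2 significant figures: 1.1 × 10^3 cm.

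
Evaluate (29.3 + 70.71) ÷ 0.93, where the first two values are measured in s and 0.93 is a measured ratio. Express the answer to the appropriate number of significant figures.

29.3 s + 70.71 s = 100.01 s; the sum is limited to 1 decimal place (4 s.f.).
Carrying full precision, 100.01 ÷ 0.93 = 107.537634409… s; 0.93 has 2 s.f., so the result keeps min(4, 2) = 2 s.f.
Rounded to 2 significant figures: 1.1 × 10^2 s.

1.1 × 10^2 s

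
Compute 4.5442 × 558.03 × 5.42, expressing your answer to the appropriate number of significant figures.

1.37 × 10^4

4.5442 × 558.03 × 5.42 = 13744.0355989…
Multiplication/division keeps the fewest significant figures: 4.5442 → 5 s.f., 558.03 → 5 s.f., 5.42 → 3 s.f.; limit is 3.
Rounded to 3 significant figures: 1.37 × 10^4.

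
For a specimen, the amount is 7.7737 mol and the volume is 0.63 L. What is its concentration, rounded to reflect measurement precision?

concentration = 7.7737 mol ÷ 0.63 L = 12.3392063492… mol/L.
7.7737 has 5 significant figures; 0.63 has 2.
Division/multiplication keeps the fewest: 2 significant figures.
Rounded: 12 mol/L.

12 mol/L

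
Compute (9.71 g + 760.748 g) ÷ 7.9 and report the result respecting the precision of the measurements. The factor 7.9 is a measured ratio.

98 g

9.71 g + 760.748 g = 770.458 g; the sum is limited to 2 decimal places (5 s.f.).
Carrying full precision, 770.458 ÷ 7.9 = 97.5263291139… g; 7.9 has 2 s.f., so the result keeps min(5, 2) = 2 s.f.
Rounded to 2 significant figures: 98 g.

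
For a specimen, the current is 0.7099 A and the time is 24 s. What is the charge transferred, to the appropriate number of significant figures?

charge transferred = 0.7099 A × 24 s = 17.0376 C.
0.7099 has 4 significant figures; 24 has 2.
Division/multiplication keeps the fewest: 2 significant figures.
Rounded: 17 C.

17 C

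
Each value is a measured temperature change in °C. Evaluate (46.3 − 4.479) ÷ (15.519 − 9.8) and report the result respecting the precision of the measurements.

46.3 − 4.479 = 41.821, limited to 1 d.p. → 3 s.f.; 15.519 − 9.8 = 5.719, limited to 1 d.p. → 2 s.f.
Carrying full precision, 41.821 ÷ 5.719 = 7.31264207029…; keep min(3, 2) = 2 s.f.
Rounded to 2 significant figures: 7.3.

7.3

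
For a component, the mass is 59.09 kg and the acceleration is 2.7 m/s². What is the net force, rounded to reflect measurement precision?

1.6 × 10² N

net force = 59.09 kg × 2.7 m/s² = 159.543 N.
59.09 has 4 significant figures; 2.7 has 2.
Division/multiplication keeps the fewest: 2 significant figures.
Rounded: 1.6 × 10² N.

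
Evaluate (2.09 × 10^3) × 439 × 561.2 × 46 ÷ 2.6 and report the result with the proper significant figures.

(2.09 × 10^3) × 439 × 561.2 × 46 ÷ 2.6 = 9.10988621231 × 10^9…
Multiplication/division keeps the fewest significant figures: 2.09 × 10^3 → 3 s.f., 439 → 3 s.f., 561.2 → 4 s.f., 46 → 2 s.f., 2.6 → 2 s.f.; limit is 2.
Rounded to 2 significant figures: 9.1 × 10^9.

9.1 × 10^9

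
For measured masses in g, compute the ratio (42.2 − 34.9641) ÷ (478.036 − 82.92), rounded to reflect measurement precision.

0.018

42.2 − 34.9641 = 7.2359, limited to 1 d.p. → 2 s.f.; 478.036 − 82.92 = 395.116, limited to 2 d.p. → 5 s.f.
Carrying full precision, 7.2359 ÷ 395.116 = 0.0183133560777…; keep min(2, 5) = 2 s.f.
Rounded to 2 significant figures: 0.018.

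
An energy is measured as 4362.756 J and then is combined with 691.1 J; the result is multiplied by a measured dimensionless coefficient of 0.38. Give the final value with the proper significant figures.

4362.756 J + 691.1 J = 5053.856 J; the sum is limited to 1 decimal place (5 s.f.).
Carrying full precision, 5053.856 × 0.38 = 1920.46528 J; 0.38 has 2 s.f., so the result keeps min(5, 2) = 2 s.f.
Rounded to 2 significant figures: 1.9 × 10^3 J.

1.9 × 10^3 J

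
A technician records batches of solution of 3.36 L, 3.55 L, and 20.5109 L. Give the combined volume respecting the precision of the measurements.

27.42 L

3.36 L + 3.55 L + 20.5109 L = 27.4209 L.
Addition/subtraction keeps the fewest decimal places: 3.36 → 2 decimal places, 3.55 → 2 decimal places, 20.5109 → 4 decimal places; limit is 2.
Rounded to 2 decimal places: 27.42 L.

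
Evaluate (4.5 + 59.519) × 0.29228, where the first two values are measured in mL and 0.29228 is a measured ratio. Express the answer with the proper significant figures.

4.5 mL + 59.519 mL = 64.019 mL; the sum is limited to 1 decimal place (3 s.f.).
Carrying full precision, 64.019 × 0.29228 = 18.71147332 mL; 0.29228 has 5 s.f., so the result keeps min(3, 5) = 3 s.f.
Rounded to 3 significant figures: 18.7 mL.

18.7 mL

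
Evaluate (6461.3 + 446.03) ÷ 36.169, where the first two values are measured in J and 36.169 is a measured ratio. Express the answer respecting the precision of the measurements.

190.97 J

6461.3 J + 446.03 J = 6907.33 J; the sum is limited to 1 decimal place (5 s.f.).
Carrying full precision, 6907.33 ÷ 36.169 = 190.973762061… J; 36.169 has 5 s.f., so the result keeps min(5, 5) = 5 s.f.
Rounded to 5 significant figures: 190.97 J.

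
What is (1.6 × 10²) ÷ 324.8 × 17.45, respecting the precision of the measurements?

8.6

(1.6 × 10²) ÷ 324.8 × 17.45 = 8.5960591133…
Multiplication/division keeps the fewest significant figures: 1.6 × 10² → 2 s.f., 324.8 → 4 s.f., 17.45 → 4 s.f.; limit is 2.
Rounded to 2 significant figures: 8.6.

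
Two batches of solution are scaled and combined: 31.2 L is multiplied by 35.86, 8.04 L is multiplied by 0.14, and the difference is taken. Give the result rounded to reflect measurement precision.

1.12 × 10^3 L

31.2 × 35.86 = 1118.832 → 1.12 × 10^3 L (3 s.f., last digit at the 10^1 place).
8.04 × 0.14 = 1.1256 → 1.1 L (2 s.f., last digit at the 10^-1 place).
Difference: 1117.7064 L; keep the coarser place, 10^1.
Result: 1.12 × 10^3 L.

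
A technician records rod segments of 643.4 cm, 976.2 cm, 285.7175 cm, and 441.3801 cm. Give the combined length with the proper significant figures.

643.4 cm + 976.2 cm + 285.7175 cm + 441.3801 cm = 2346.6976 cm.
Addition/subtraction keeps the fewest decimal places: 643.4 → 1 decimal place, 976.2 → 1 decimal place, 285.7175 → 4 decimal places, 441.3801 → 4 decimal places; limit is 1.
Rounded to 1 decimal place: 2346.7 cm.

2346.7 cm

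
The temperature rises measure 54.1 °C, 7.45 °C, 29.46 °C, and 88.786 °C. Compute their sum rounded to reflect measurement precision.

179.8 °C

54.1 °C + 7.45 °C + 29.46 °C + 88.786 °C = 179.796 °C.
Addition/subtraction keeps the fewest decimal places: 54.1 → 1 decimal place, 7.45 → 2 decimal places, 29.46 → 2 decimal places, 88.786 → 3 decimal places; limit is 1.
Rounded to 1 decimal place: 179.8 °C.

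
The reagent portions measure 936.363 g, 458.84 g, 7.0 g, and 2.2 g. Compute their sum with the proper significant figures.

936.363 g + 458.84 g + 7.0 g + 2.2 g = 1404.403 g.
Addition/subtraction keeps the fewest decimal places: 936.363 → 3 decimal places, 458.84 → 2 decimal places, 7.0 → 1 decimal place, 2.2 → 1 decimal place; limit is 1.
Rounded to 1 decimal place: 1404.4 g.

1404.4 g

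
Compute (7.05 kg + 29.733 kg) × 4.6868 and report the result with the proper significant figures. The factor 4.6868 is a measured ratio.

172.4 kg

7.05 kg + 29.733 kg = 36.783 kg; the sum is limited to 2 decimal places (4 s.f.).
Carrying full precision, 36.783 × 4.6868 = 172.3945644 kg; 4.6868 has 5 s.f., so the result keeps min(4, 5) = 4 s.f.
Rounded to 4 significant figures: 172.4 kg.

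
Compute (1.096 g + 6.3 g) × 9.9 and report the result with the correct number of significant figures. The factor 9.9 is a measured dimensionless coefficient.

1.096 g + 6.3 g = 7.396 g; the sum is limited to 1 decimal place (2 s.f.).
Carrying full precision, 7.396 × 9.9 = 73.2204 g; 9.9 has 2 s.f., so the result keeps min(2, 2) = 2 s.f.
Rounded to 2 significant figures: 73 g.

73 g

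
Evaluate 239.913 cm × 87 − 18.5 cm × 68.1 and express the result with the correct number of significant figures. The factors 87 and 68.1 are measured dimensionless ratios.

239.913 × 87 = 20872.431 → 2.1 × 10⁴ cm (2 s.f., last digit at the 10^3 place).
18.5 × 68.1 = 1259.85 → 1.26 × 10³ cm (3 s.f., last digit at the 10^1 place).
Difference: 19612.581 cm; keep the coarser place, 10^3.
Result: 2.0 × 10⁴ cm.

2.0 × 10⁴ cm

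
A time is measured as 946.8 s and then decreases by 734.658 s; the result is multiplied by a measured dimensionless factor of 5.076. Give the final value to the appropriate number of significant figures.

946.8 s − 734.658 s = 212.142 s; the difference is limited to 1 decimal place (4 s.f.).
Carrying full precision, 212.142 × 5.076 = 1076.832792 s; 5.076 has 4 s.f., so the result keeps min(4, 4) = 4 s.f.
Rounded to 4 significant figures: 1077 s.

1077 s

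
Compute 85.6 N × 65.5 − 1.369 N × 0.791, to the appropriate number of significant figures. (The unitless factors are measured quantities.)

5.61 × 10^3 N

85.6 × 65.5 = 5606.8 → 5.61 × 10^3 N (3 s.f., last digit at the 10^1 place).
1.369 × 0.791 = 1.082879 → 1.08 N (3 s.f., last digit at the 10^-2 place).
Difference: 5605.717121 N; keep the coarser place, 10^1.
Result: 5.61 × 10^3 N.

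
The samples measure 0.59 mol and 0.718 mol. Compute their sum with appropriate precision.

0.59 mol + 0.718 mol = 1.308 mol.
Addition/subtraction keeps the fewest decimal places: 0.59 → 2 decimal places, 0.718 → 3 decimal places; limit is 2.
Rounded to 2 decimal places: 1.31 mol.

1.31 mol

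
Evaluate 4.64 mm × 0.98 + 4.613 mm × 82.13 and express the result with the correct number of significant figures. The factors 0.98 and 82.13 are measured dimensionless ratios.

4.64 × 0.98 = 4.5472 → 4.5 mm (2 s.f., last digit at the 10^-1 place).
4.613 × 82.13 = 378.86569 → 3.789 × 10² mm (4 s.f., last digit at the 10^-1 place).
Sum: 383.41289 mm; keep the coarser place, 10^-1.
Result: 383.4 mm.

383.4 mm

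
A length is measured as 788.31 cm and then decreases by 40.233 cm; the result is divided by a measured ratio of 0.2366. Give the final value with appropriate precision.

788.31 cm − 40.233 cm = 748.077 cm; the difference is limited to 2 decimal places (5 s.f.).
Carrying full precision, 748.077 ÷ 0.2366 = 3161.77937447… cm; 0.2366 has 4 s.f., so the result keeps min(5, 4) = 4 s.f.
Rounded to 4 significant figures: 3162 cm.

3162 cm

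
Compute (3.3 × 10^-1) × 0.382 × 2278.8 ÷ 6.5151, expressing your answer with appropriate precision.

(3.3 × 10^-1) × 0.382 × 2278.8 ÷ 6.5151 = 44.0922668877…
Multiplication/division keeps the fewest significant figures: 3.3 × 10^-1 → 2 s.f., 0.382 → 3 s.f., 2278.8 → 5 s.f., 6.5151 → 5 s.f.; limit is 2.
Rounded to 2 significant figures: 44.

44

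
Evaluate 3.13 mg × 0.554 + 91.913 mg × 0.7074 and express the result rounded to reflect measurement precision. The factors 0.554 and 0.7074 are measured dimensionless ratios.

66.75 mg

3.13 × 0.554 = 1.73402 → 1.73 mg (3 s.f., last digit at the 10^-2 place).
91.913 × 0.7074 = 65.0192562 → 65.02 mg (4 s.f., last digit at the 10^-2 place).
Sum: 66.7532762 mg; keep the coarser place, 10^-2.
Result: 66.75 mg.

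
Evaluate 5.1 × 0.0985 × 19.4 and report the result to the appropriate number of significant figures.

5.1 × 0.0985 × 19.4 = 9.74559
Multiplication/division keeps the fewest significant figures: 5.1 → 2 s.f., 0.0985 → 3 s.f., 19.4 → 3 s.f.; limit is 2.
Rounded to 2 significant figures: 9.7.

9.7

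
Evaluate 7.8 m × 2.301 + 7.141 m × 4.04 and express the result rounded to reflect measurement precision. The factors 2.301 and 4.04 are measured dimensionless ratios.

47 m

7.8 × 2.301 = 17.9478 → 18 m (2 s.f., last digit at the 10^0 place).
7.141 × 4.04 = 28.84964 → 28.8 m (3 s.f., last digit at the 10^-1 place).
Sum: 46.79744 m; keep the coarser place, 10^0.
Result: 47 m.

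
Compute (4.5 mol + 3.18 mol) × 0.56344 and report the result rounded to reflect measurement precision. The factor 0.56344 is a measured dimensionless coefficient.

4.3 mol

4.5 mol + 3.18 mol = 7.68 mol; the sum is limited to 1 decimal place (2 s.f.).
Carrying full precision, 7.68 × 0.56344 = 4.3272192 mol; 0.56344 has 5 s.f., so the result keeps min(2, 5) = 2 s.f.
Rounded to 2 significant figures: 4.3 mol.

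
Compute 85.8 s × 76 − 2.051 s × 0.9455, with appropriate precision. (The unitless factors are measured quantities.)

85.8 × 76 = 6520.8 → 6.5 × 10^3 s (2 s.f., last digit at the 10^2 place).
2.051 × 0.9455 = 1.9392205 → 1.939 s (4 s.f., last digit at the 10^-3 place).
Difference: 6518.8607795 s; keep the coarser place, 10^2.
Result: 6.5 × 10^3 s.

6.5 × 10^3 s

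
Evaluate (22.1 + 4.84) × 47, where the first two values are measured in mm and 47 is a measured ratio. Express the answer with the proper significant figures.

1.3 × 10^3 mm

22.1 mm + 4.84 mm = 26.94 mm; the sum is limited to 1 decimal place (3 s.f.).
Carrying full precision, 26.94 × 47 = 1266.18 mm; 47 has 2 s.f., so the result keeps min(3, 2) = 2 s.f.
Rounded to 2 significant figures: 1.3 × 10^3 mm.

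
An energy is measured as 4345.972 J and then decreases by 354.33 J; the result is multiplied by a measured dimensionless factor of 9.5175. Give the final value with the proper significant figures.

3.7990 × 10^4 J

4345.972 J − 354.33 J = 3991.642 J; the difference is limited to 2 decimal places (6 s.f.).
Carrying full precision, 3991.642 × 9.5175 = 37990.452735 J; 9.5175 has 5 s.f., so the result keeps min(6, 5) = 5 s.f.
Rounded to 5 significant figures: 3.7990 × 10^4 J.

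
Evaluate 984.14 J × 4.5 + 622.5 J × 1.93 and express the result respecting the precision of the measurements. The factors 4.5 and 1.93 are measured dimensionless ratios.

5.6 × 10³ J

984.14 × 4.5 = 4428.63 → 4.4 × 10³ J (2 s.f., last digit at the 10^2 place).
622.5 × 1.93 = 1201.425 → 1.20 × 10³ J (3 s.f., last digit at the 10^1 place).
Sum: 5630.055 J; keep the coarser place, 10^2.
Result: 5.6 × 10³ J.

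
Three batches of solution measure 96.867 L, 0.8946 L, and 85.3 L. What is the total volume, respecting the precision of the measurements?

183.1 L

96.867 L + 0.8946 L + 85.3 L = 183.0616 L.
Addition/subtraction keeps the fewest decimal places: 96.867 → 3 decimal places, 0.8946 → 4 decimal places, 85.3 → 1 decimal place; limit is 1.
Rounded to 1 decimal place: 183.1 L.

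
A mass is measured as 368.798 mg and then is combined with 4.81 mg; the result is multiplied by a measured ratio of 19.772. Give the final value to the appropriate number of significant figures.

368.798 mg + 4.81 mg = 373.608 mg; the sum is limited to 2 decimal places (5 s.f.).
Carrying full precision, 373.608 × 19.772 = 7386.977376 mg; 19.772 has 5 s.f., so the result keeps min(5, 5) = 5 s.f.
Rounded to 5 significant figures: 7387.0 mg.

7387.0 mg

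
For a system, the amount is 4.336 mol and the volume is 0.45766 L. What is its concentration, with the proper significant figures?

concentration = 4.336 mol ÷ 0.45766 L = 9.47428221824… mol/L.
4.336 has 4 significant figures; 0.45766 has 5.
Division/multiplication keeps the fewest: 4 significant figures.
Rounded: 9.474 mol/L.

9.474 mol/L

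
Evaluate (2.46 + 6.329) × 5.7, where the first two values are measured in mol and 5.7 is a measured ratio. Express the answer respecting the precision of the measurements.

5.0 × 10¹ mol

2.46 mol + 6.329 mol = 8.789 mol; the sum is limited to 2 decimal places (3 s.f.).
Carrying full precision, 8.789 × 5.7 = 50.0973 mol; 5.7 has 2 s.f., so the result keeps min(3, 2) = 2 s.f.
Rounded to 2 significant figures: 5.0 × 10¹ mol.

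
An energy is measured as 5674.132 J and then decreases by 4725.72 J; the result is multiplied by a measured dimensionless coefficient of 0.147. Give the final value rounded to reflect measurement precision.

139 J

5674.132 J − 4725.72 J = 948.412 J; the difference is limited to 2 decimal places (5 s.f.).
Carrying full precision, 948.412 × 0.147 = 139.416564 J; 0.147 has 3 s.f., so the result keeps min(5, 3) = 3 s.f.
Rounded to 3 significant figures: 139 J.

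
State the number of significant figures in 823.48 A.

5

823.48: every digit is nonzero and significant.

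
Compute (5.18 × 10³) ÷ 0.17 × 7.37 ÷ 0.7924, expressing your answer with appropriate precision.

(5.18 × 10³) ÷ 0.17 × 7.37 ÷ 0.7924 = 283402.618998…
Multiplication/division keeps the fewest significant figures: 5.18 × 10³ → 3 s.f., 0.17 → 2 s.f., 7.37 → 3 s.f., 0.7924 → 4 s.f.; limit is 2.
Rounded to 2 significant figures: 2.8 × 10⁵.

2.8 × 10⁵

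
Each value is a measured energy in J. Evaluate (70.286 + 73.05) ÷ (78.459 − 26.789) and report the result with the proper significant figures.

2.7741

70.286 + 73.05 = 143.336, limited to 2 d.p. → 5 s.f.; 78.459 − 26.789 = 51.670, limited to 3 d.p. → 5 s.f.
Carrying full precision, 143.336 ÷ 51.670 = 2.77406618928…; keep min(5, 5) = 5 s.f.
Rounded to 5 significant figures: 2.7741.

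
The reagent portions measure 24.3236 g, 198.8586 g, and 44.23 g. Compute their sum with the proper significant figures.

24.3236 g + 198.8586 g + 44.23 g = 267.4122 g.
Addition/subtraction keeps the fewest decimal places: 24.3236 → 4 decimal places, 198.8586 → 4 decimal places, 44.23 → 2 decimal places; limit is 2.
Rounded to 2 decimal places: 267.41 g.

267.41 g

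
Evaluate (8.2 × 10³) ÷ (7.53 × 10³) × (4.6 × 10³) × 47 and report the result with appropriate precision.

2.4 × 10⁵

(8.2 × 10³) ÷ (7.53 × 10³) × (4.6 × 10³) × 47 = 235436.918991…
Multiplication/division keeps the fewest significant figures: 8.2 × 10³ → 2 s.f., 7.53 × 10³ → 3 s.f., 4.6 × 10³ → 2 s.f., 47 → 2 s.f.; limit is 2.
Rounded to 2 significant figures: 2.4 × 10⁵.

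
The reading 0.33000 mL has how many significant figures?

0.33000: leading zeros are not significant; trailing zeros after a decimal point are significant.

5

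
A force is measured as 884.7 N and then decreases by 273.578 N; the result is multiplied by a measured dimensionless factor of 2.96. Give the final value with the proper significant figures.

884.7 N − 273.578 N = 611.122 N; the difference is limited to 1 decimal place (4 s.f.).
Carrying full precision, 611.122 × 2.96 = 1808.92112 N; 2.96 has 3 s.f., so the result keeps min(4, 3) = 3 s.f.
Rounded to 3 significant figures: 1.81 × 10^3 N.

1.81 × 10^3 N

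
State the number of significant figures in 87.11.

4

87.11: every digit is nonzero and significant.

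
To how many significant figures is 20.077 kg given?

5

20.077: zeros between nonzero digits are significant.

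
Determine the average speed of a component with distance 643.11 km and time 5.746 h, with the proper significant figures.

average speed = 643.11 km ÷ 5.746 h = 111.923076923… km/h.
643.11 has 5 significant figures; 5.746 has 4.
Division/multiplication keeps the fewest: 4 significant figures.
Rounded: 111.9 km/h.

111.9 km/h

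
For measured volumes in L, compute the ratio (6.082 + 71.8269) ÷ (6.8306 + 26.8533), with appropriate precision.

2.3129

6.082 + 71.8269 = 77.9089, limited to 3 d.p. → 5 s.f.; 6.8306 + 26.8533 = 33.6839, limited to 4 d.p. → 6 s.f.
Carrying full precision, 77.9089 ÷ 33.6839 = 2.31294179118…; keep min(5, 6) = 5 s.f.
Rounded to 5 significant figures: 2.3129.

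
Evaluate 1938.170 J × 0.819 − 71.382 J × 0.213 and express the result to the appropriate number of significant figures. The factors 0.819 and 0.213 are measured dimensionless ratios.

1938.170 × 0.819 = 1587.36123 → 1.59 × 10^3 J (3 s.f., last digit at the 10^1 place).
71.382 × 0.213 = 15.204366 → 15.2 J (3 s.f., last digit at the 10^-1 place).
Difference: 1572.156864 J; keep the coarser place, 10^1.
Result: 1.57 × 10^3 J.

1.57 × 10^3 J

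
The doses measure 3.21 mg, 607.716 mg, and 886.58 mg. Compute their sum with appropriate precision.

3.21 mg + 607.716 mg + 886.58 mg = 1497.506 mg.
Addition/subtraction keeps the fewest decimal places: 3.21 → 2 decimal places, 607.716 → 3 decimal places, 886.58 → 2 decimal places; limit is 2.
Rounded to 2 decimal places: 1497.51 mg.

1497.51 mg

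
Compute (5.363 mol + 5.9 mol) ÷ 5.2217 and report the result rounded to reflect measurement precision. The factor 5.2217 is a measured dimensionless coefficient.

5.363 mol + 5.9 mol = 11.263 mol; the sum is limited to 1 decimal place (3 s.f.).
Carrying full precision, 11.263 ÷ 5.2217 = 2.15696037689… mol; 5.2217 has 5 s.f., so the result keeps min(3, 5) = 3 s.f.
Rounded to 3 significant figures: 2.16 mol.

2.16 mol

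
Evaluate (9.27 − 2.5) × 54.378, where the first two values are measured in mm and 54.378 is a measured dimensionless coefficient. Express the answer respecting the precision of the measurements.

3.7 × 10² mm

9.27 mm − 2.5 mm = 6.77 mm; the difference is limited to 1 decimal place (2 s.f.).
Carrying full precision, 6.77 × 54.378 = 368.13906 mm; 54.378 has 5 s.f., so the result keeps min(2, 5) = 2 s.f.
Rounded to 2 significant figures: 3.7 × 10² mm.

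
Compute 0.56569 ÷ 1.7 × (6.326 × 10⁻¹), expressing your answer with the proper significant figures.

0.21

0.56569 ÷ 1.7 × (6.326 × 10⁻¹) = 0.210503231765…
Multiplication/division keeps the fewest significant figures: 0.56569 → 5 s.f., 1.7 → 2 s.f., 6.326 × 10⁻¹ → 4 s.f.; limit is 2.
Rounded to 2 significant figures: 0.21.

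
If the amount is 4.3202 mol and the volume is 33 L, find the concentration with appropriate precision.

0.13 mol/L

concentration = 4.3202 mol ÷ 33 L = 0.130915151515… mol/L.
4.3202 has 5 significant figures; 33 has 2.
Division/multiplication keeps the fewest: 2 significant figures.
Rounded: 0.13 mol/L.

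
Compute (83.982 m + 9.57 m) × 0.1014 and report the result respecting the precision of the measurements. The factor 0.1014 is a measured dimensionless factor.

9.486 m

83.982 m + 9.57 m = 93.552 m; the sum is limited to 2 decimal places (4 s.f.).
Carrying full precision, 93.552 × 0.1014 = 9.4861728 m; 0.1014 has 4 s.f., so the result keeps min(4, 4) = 4 s.f.
Rounded to 4 significant figures: 9.486 m.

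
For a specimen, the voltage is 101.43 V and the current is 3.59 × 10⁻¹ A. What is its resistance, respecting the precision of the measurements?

283 Ω

resistance = 101.43 V ÷ 3.59 × 10⁻¹ A = 282.534818942… Ω.
101.43 has 5 significant figures; 3.59 × 10⁻¹ has 3.
Division/multiplication keeps the fewest: 3 significant figures.
Rounded: 283 Ω.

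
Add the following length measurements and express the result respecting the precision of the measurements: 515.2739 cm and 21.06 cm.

515.2739 cm + 21.06 cm = 536.3339 cm.
Addition/subtraction keeps the fewest decimal places: 515.2739 → 4 decimal places, 21.06 → 2 decimal places; limit is 2.
Rounded to 2 decimal places: 536.33 cm.

536.33 cm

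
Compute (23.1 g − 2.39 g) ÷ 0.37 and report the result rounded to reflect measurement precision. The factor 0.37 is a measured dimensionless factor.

23.1 g − 2.39 g = 20.71 g; the difference is limited to 1 decimal place (3 s.f.).
Carrying full precision, 20.71 ÷ 0.37 = 55.972972973… g; 0.37 has 2 s.f., so the result keeps min(3, 2) = 2 s.f.
Rounded to 2 significant figures: 56 g.

56 g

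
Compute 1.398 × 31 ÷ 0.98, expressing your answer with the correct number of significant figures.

44

1.398 × 31 ÷ 0.98 = 44.2224489796…
Multiplication/division keeps the fewest significant figures: 1.398 → 4 s.f., 31 → 2 s.f., 0.98 → 2 s.f.; limit is 2.
Rounded to 2 significant figures: 44.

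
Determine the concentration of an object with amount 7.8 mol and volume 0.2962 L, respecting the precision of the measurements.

concentration = 7.8 mol ÷ 0.2962 L = 26.3335584065… mol/L.
7.8 has 2 significant figures; 0.2962 has 4.
Division/multiplication keeps the fewest: 2 significant figures.
Rounded: 26 mol/L.

26 mol/L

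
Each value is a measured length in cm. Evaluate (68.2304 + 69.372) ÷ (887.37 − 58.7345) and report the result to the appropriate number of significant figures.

0.16606

68.2304 + 69.372 = 137.6024, limited to 3 d.p. → 6 s.f.; 887.37 − 58.7345 = 828.6355, limited to 2 d.p. → 5 s.f.
Carrying full precision, 137.6024 ÷ 828.6355 = 0.166059021126…; keep min(6, 5) = 5 s.f.
Rounded to 5 significant figures: 0.16606.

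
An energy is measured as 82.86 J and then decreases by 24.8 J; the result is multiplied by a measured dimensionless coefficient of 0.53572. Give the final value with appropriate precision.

31.1 J

82.86 J − 24.8 J = 58.06 J; the difference is limited to 1 decimal place (3 s.f.).
Carrying full precision, 58.06 × 0.53572 = 31.1039032 J; 0.53572 has 5 s.f., so the result keeps min(3, 5) = 3 s.f.
Rounded to 3 significant figures: 31.1 J.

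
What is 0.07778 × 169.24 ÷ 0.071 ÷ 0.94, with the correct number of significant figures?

0.07778 × 169.24 ÷ 0.071 ÷ 0.94 = 197.235349116…
Multiplication/division keeps the fewest significant figures: 0.07778 → 4 s.f., 169.24 → 5 s.f., 0.071 → 2 s.f., 0.94 → 2 s.f.; limit is 2.
Rounded to 2 significant figures: 2.0 × 10².

2.0 × 10²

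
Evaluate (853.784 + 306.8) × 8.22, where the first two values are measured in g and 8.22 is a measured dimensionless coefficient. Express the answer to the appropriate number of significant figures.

853.784 g + 306.8 g = 1160.584 g; the sum is limited to 1 decimal place (5 s.f.).
Carrying full precision, 1160.584 × 8.22 = 9540.00048 g; 8.22 has 3 s.f., so the result keeps min(5, 3) = 3 s.f.
Rounded to 3 significant figures: 9.54 × 10^3 g.

9.54 × 10^3 g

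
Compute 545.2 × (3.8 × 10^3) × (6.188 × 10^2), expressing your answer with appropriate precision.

1.3 × 10^9

545.2 × (3.8 × 10^3) × (6.188 × 10^2) = 1.282005088 × 10^9
Multiplication/division keeps the fewest significant figures: 545.2 → 4 s.f., 3.8 × 10^3 → 2 s.f., 6.188 × 10^2 → 4 s.f.; limit is 2.
Rounded to 2 significant figures: 1.3 × 10^9.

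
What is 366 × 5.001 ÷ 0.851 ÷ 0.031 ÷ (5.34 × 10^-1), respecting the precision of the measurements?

1.3 × 10^5

366 × 5.001 ÷ 0.851 ÷ 0.031 ÷ (5.34 × 10^-1) = 129928.800477…
Multiplication/division keeps the fewest significant figures: 366 → 3 s.f., 5.001 → 4 s.f., 0.851 → 3 s.f., 0.031 → 2 s.f., 5.34 × 10^-1 → 3 s.f.; limit is 2.
Rounded to 2 significant figures: 1.3 × 10^5.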